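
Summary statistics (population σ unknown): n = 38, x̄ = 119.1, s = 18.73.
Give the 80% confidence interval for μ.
(115.13, 123.07)

t-interval (σ unknown):
df = n - 1 = 37
t* = 1.305 for 80% confidence

Margin of error = t* · s/√n = 1.305 · 18.73/√38 = 3.97

CI: (115.13, 123.07)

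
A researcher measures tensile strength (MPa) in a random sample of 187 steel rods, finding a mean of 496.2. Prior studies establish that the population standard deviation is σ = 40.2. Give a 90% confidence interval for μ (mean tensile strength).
(491.36, 501.04)

z-interval (σ known):
z* = 1.645 for 90% confidence

Margin of error = z* · σ/√n = 1.645 · 40.2/√187 = 4.84

CI: (496.2 - 4.84, 496.2 + 4.84) = (491.36, 501.04)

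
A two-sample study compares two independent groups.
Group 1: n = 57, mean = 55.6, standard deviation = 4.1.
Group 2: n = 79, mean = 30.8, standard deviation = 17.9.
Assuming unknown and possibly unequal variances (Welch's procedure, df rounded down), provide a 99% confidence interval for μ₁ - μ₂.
(19.31, 30.29)

Difference: x̄₁ - x̄₂ = 24.80
SE = √(s₁²/n₁ + s₂²/n₂) = √(4.1²/57 + 17.9²/79) = 2.0858
df = 89.10 → 89 (Welch–Satterthwaite, rounded down)
t* = 2.632

CI: 24.80 ± 2.632 · 2.0858 = 24.80 ± 5.49 = (19.31, 30.29)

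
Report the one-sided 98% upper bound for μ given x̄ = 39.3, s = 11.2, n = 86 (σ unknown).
μ ≤ 41.82

Upper bound (one-sided):
t* = 2.086 (one-sided for 98%)
Upper bound = x̄ + t* · s/√n = 39.3 + 2.086 · 11.2/√86 = 41.82

We are 98% confident that μ ≤ 41.82.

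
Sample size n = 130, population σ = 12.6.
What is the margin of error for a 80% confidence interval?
Margin of error = 1.42

Margin of error = z* · σ/√n
= 1.282 · 12.6/√130
= 1.282 · 12.6/11.4018
= 1.42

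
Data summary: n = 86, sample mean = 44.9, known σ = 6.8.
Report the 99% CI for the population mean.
(43.01, 46.79)

z-interval (σ known):
z* = 2.576 for 99% confidence

Margin of error = z* · σ/√n = 2.576 · 6.8/√86 = 1.89

CI: (44.9 - 1.89, 44.9 + 1.89) = (43.01, 46.79)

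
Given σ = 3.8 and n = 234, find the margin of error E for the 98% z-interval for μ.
Margin of error = 0.58

Margin of error = z* · σ/√n
= 2.326 · 3.8/√234
= 2.326 · 3.8/15.2971
= 0.58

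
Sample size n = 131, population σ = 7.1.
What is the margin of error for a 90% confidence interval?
Margin of error = 1.02

Margin of error = z* · σ/√n
= 1.645 · 7.1/√131
= 1.645 · 7.1/11.4455
= 1.02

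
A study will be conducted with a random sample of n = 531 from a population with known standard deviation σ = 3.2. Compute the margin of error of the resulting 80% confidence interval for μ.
Margin of error = 0.18

Margin of error = z* · σ/√n
= 1.282 · 3.2/√531
= 1.282 · 3.2/23.0434
= 0.18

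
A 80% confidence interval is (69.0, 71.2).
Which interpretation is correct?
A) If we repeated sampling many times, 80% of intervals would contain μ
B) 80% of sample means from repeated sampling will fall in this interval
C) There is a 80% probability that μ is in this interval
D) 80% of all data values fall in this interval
A

A) Correct — this is the frequentist long-run coverage interpretation.
B) Wrong — coverage applies to intervals containing μ, not to future x̄ values.
C) Wrong — μ is fixed; the randomness lives in the interval, not in μ.
D) Wrong — a CI is about the parameter μ, not individual data values.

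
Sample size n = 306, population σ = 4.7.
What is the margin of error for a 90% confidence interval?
Margin of error = 0.44

Margin of error = z* · σ/√n
= 1.645 · 4.7/√306
= 1.645 · 4.7/17.4929
= 0.44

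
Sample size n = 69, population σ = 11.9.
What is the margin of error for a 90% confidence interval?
Margin of error = 2.36

Margin of error = z* · σ/√n
= 1.645 · 11.9/√69
= 1.645 · 11.9/8.3066
= 2.36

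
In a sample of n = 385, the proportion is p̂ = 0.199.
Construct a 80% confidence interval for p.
(0.173, 0.225)

Proportion CI:
SE = √(p̂(1-p̂)/n) = √(0.199 · 0.801 / 385) = 0.02035

z* = 1.282
Margin = z* · SE = 1.282 · 0.02035 = 0.0261

CI: 0.199 ± 0.0261 = (0.173, 0.225)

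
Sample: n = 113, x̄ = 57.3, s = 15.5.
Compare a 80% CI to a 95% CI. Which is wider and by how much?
95% CI is wider by 2.02

df = 112
80% CI: t* = 1.289, (55.42, 59.18), width = 2 · t* · s/√n = 3.76
95% CI: t* = 1.981, (54.41, 60.19), width = 2 · t* · s/√n = 5.78

The 95% CI is wider by 5.78 - 3.76 = 2.02.
Higher confidence requires a wider interval.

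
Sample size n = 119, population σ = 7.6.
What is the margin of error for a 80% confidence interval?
Margin of error = 0.89

Margin of error = z* · σ/√n
= 1.282 · 7.6/√119
= 1.282 · 7.6/10.9087
= 0.89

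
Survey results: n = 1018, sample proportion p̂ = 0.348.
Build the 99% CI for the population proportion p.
(0.310, 0.386)

Proportion CI:
SE = √(p̂(1-p̂)/n) = √(0.348 · 0.652 / 1018) = 0.01493

z* = 2.576
Margin = z* · SE = 2.576 · 0.01493 = 0.0385

CI: 0.348 ± 0.0385 = (0.310, 0.386)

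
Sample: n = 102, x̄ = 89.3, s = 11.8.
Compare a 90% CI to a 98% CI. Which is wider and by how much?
98% CI is wider by 1.64

df = 101
90% CI: t* = 1.660, (87.36, 91.24), width = 2 · t* · s/√n = 3.88
98% CI: t* = 2.364, (86.54, 92.06), width = 2 · t* · s/√n = 5.52

The 98% CI is wider by 5.52 - 3.88 = 1.64.
Higher confidence requires a wider interval.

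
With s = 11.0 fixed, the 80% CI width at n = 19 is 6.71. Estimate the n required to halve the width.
n ≈ 76

CI width ∝ 1/√n
To reduce width by factor 2, need √n to grow by 2 → need 2² = 4 times as many samples.

Current: n = 19, width = 6.71
New: n = 76, width ≈ 3.26

Width reduced by factor of 6.71/3.26 = 2.06.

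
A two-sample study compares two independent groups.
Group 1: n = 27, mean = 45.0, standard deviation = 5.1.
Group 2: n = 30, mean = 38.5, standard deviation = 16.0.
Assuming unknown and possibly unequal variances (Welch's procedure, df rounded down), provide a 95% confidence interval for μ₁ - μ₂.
(0.24, 12.76)

Difference: x̄₁ - x̄₂ = 6.50
SE = √(s₁²/n₁ + s₂²/n₂) = √(5.1²/27 + 16.0²/30) = 3.0817
df = 35.41 → 35 (Welch–Satterthwaite, rounded down)
t* = 2.030

CI: 6.50 ± 2.030 · 3.0817 = 6.50 ± 6.26 = (0.24, 12.76)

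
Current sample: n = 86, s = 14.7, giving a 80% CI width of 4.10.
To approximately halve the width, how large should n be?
n ≈ 344

CI width ∝ 1/√n
To reduce width by factor 2, need √n to grow by 2 → need 2² = 4 times as many samples.

Current: n = 86, width = 4.10
New: n = 344, width ≈ 2.04

Width reduced by factor of 4.10/2.04 = 2.01.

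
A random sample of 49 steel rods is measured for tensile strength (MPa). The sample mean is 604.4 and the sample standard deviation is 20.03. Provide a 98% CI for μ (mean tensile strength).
(597.51, 611.29)

t-interval (σ unknown):
df = n - 1 = 48
t* = 2.407 for 98% confidence

Margin of error = t* · s/√n = 2.407 · 20.03/√49 = 6.89

CI: (597.51, 611.29)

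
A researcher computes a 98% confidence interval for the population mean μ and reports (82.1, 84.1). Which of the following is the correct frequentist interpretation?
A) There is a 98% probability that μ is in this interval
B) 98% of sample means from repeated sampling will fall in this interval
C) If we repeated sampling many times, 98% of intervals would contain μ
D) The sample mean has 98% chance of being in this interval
C

A) Wrong — μ is fixed; the randomness lives in the interval, not in μ.
B) Wrong — coverage applies to intervals containing μ, not to future x̄ values.
C) Correct — this is the frequentist long-run coverage interpretation.
D) Wrong — x̄ is observed and sits in the interval by construction.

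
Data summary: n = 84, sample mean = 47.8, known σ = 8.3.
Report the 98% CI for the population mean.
(45.69, 49.91)

z-interval (σ known):
z* = 2.326 for 98% confidence

Margin of error = z* · σ/√n = 2.326 · 8.3/√84 = 2.11

CI: (47.8 - 2.11, 47.8 + 2.11) = (45.69, 49.91)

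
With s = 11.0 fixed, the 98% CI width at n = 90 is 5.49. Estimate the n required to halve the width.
n ≈ 360

CI width ∝ 1/√n
To reduce width by factor 2, need √n to grow by 2 → need 2² = 4 times as many samples.

Current: n = 90, width = 5.49
New: n = 360, width ≈ 2.71

Width reduced by factor of 5.49/2.71 = 2.03.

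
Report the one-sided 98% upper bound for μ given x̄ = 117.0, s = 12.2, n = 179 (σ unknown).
μ ≤ 118.89

Upper bound (one-sided):
t* = 2.069 (one-sided for 98%)
Upper bound = x̄ + t* · s/√n = 117.0 + 2.069 · 12.2/√179 = 118.89

We are 98% confident that μ ≤ 118.89.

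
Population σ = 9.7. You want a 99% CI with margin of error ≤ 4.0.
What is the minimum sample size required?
n ≥ 40

For margin E ≤ 4.0:
n ≥ (z* · σ / E)²
n ≥ (2.576 · 9.7 / 4.0)²
n ≥ 39.02

Minimum n = 40 (rounding up)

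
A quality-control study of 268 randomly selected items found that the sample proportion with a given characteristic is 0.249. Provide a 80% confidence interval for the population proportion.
(0.215, 0.283)

Proportion CI:
SE = √(p̂(1-p̂)/n) = √(0.249 · 0.751 / 268) = 0.02642

z* = 1.282
Margin = z* · SE = 1.282 · 0.02642 = 0.0339

CI: 0.249 ± 0.0339 = (0.215, 0.283)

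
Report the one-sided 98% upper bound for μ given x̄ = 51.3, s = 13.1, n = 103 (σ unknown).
μ ≤ 53.98

Upper bound (one-sided):
t* = 2.080 (one-sided for 98%)
Upper bound = x̄ + t* · s/√n = 51.3 + 2.080 · 13.1/√103 = 53.98

We are 98% confident that μ ≤ 53.98.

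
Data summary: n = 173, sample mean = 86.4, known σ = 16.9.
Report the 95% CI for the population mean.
(83.88, 88.92)

z-interval (σ known):
z* = 1.960 for 95% confidence

Margin of error = z* · σ/√n = 1.960 · 16.9/√173 = 2.52

CI: (86.4 - 2.52, 86.4 + 2.52) = (83.88, 88.92)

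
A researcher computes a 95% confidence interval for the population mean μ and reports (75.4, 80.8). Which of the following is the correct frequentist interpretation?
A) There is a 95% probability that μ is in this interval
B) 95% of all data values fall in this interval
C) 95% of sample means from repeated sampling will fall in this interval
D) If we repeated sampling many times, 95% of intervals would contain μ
D

A) Wrong — μ is fixed; the randomness lives in the interval, not in μ.
B) Wrong — a CI is about the parameter μ, not individual data values.
C) Wrong — coverage applies to intervals containing μ, not to future x̄ values.
D) Correct — this is the frequentist long-run coverage interpretation.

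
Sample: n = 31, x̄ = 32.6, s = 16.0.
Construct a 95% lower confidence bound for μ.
μ ≥ 27.72

Lower bound (one-sided):
t* = 1.697 (one-sided for 95%)
Lower bound = x̄ - t* · s/√n = 32.6 - 1.697 · 16.0/√31 = 27.72

We are 95% confident that μ ≥ 27.72.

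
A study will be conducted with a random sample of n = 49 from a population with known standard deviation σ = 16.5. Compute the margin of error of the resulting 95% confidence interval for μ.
Margin of error = 4.62

Margin of error = z* · σ/√n
= 1.960 · 16.5/√49
= 1.960 · 16.5/7.0000
= 4.62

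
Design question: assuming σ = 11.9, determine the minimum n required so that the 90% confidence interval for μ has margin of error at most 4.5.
n ≥ 19

For margin E ≤ 4.5:
n ≥ (z* · σ / E)²
n ≥ (1.645 · 11.9 / 4.5)²
n ≥ 18.92

Minimum n = 19 (rounding up)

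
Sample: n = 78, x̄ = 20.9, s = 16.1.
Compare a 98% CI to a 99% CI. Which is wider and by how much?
99% CI is wider by 0.97

df = 77
98% CI: t* = 2.376, (16.57, 25.23), width = 2 · t* · s/√n = 8.66
99% CI: t* = 2.641, (16.09, 25.71), width = 2 · t* · s/√n = 9.63

The 99% CI is wider by 9.63 - 8.66 = 0.97.
Higher confidence requires a wider interval.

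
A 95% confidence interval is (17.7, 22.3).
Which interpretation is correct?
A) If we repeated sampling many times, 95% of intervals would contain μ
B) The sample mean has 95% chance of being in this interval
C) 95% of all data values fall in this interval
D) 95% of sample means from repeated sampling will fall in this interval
A

A) Correct — this is the frequentist long-run coverage interpretation.
B) Wrong — x̄ is observed and sits in the interval by construction.
C) Wrong — a CI is about the parameter μ, not individual data values.
D) Wrong — coverage applies to intervals containing μ, not to future x̄ values.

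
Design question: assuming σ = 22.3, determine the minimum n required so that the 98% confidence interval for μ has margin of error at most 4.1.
n ≥ 161

For margin E ≤ 4.1:
n ≥ (z* · σ / E)²
n ≥ (2.326 · 22.3 / 4.1)²
n ≥ 160.05

Minimum n = 161 (rounding up)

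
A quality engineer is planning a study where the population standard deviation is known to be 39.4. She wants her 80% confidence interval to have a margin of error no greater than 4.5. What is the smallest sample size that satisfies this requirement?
n ≥ 126

For margin E ≤ 4.5:
n ≥ (z* · σ / E)²
n ≥ (1.282 · 39.4 / 4.5)²
n ≥ 125.99

Minimum n = 126 (rounding up)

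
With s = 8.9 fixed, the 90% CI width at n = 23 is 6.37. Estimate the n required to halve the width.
n ≈ 92

CI width ∝ 1/√n
To reduce width by factor 2, need √n to grow by 2 → need 2² = 4 times as many samples.

Current: n = 23, width = 6.37
New: n = 92, width ≈ 3.08

Width reduced by factor of 6.37/3.08 = 2.07.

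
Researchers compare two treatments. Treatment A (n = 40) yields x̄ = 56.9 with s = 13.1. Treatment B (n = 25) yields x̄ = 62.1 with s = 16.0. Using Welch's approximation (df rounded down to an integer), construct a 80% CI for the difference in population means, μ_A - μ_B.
(-10.16, -0.24)

Difference: x̄₁ - x̄₂ = -5.20
SE = √(s₁²/n₁ + s₂²/n₂) = √(13.1²/40 + 16.0²/25) = 3.8119
df = 43.61 → 43 (Welch–Satterthwaite, rounded down)
t* = 1.302

CI: -5.20 ± 1.302 · 3.8119 = -5.20 ± 4.96 = (-10.16, -0.24)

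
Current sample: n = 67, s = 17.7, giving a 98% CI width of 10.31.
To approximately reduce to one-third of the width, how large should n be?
n ≈ 603

CI width ∝ 1/√n
To reduce width by factor 3, need √n to grow by 3 → need 3² = 9 times as many samples.

Current: n = 67, width = 10.31
New: n = 603, width ≈ 3.36

Width reduced by factor of 10.31/3.36 = 3.07.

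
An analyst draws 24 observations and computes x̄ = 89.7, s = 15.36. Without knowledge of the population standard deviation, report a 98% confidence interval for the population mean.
(81.86, 97.54)

t-interval (σ unknown):
df = n - 1 = 23
t* = 2.500 for 98% confidence

Margin of error = t* · s/√n = 2.500 · 15.36/√24 = 7.84

CI: (81.86, 97.54)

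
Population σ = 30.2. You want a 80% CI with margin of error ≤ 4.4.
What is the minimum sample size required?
n ≥ 78

For margin E ≤ 4.4:
n ≥ (z* · σ / E)²
n ≥ (1.282 · 30.2 / 4.4)²
n ≥ 77.43

Minimum n = 78 (rounding up)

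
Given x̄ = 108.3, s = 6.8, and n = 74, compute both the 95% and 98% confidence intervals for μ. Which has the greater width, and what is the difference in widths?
98% CI is wider by 0.61

df = 73
95% CI: t* = 1.993, (106.72, 109.88), width = 2 · t* · s/√n = 3.15
98% CI: t* = 2.379, (106.42, 110.18), width = 2 · t* · s/√n = 3.76

The 98% CI is wider by 3.76 - 3.15 = 0.61.
Higher confidence requires a wider interval.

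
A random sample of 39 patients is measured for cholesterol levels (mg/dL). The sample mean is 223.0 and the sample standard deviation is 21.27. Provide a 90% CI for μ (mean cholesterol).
(217.26, 228.74)

t-interval (σ unknown):
df = n - 1 = 38
t* = 1.686 for 90% confidence

Margin of error = t* · s/√n = 1.686 · 21.27/√39 = 5.74

CI: (217.26, 228.74)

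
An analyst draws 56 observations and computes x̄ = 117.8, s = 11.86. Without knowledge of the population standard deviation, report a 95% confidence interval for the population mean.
(114.62, 120.98)

t-interval (σ unknown):
df = n - 1 = 55
t* = 2.004 for 95% confidence

Margin of error = t* · s/√n = 2.004 · 11.86/√56 = 3.18

CI: (114.62, 120.98)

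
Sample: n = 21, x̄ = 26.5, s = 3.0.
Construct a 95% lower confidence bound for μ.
μ ≥ 25.37

Lower bound (one-sided):
t* = 1.725 (one-sided for 95%)
Lower bound = x̄ - t* · s/√n = 26.5 - 1.725 · 3.0/√21 = 25.37

We are 95% confident that μ ≥ 25.37.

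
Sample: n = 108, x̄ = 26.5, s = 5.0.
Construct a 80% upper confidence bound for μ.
μ ≤ 26.91

Upper bound (one-sided):
t* = 0.845 (one-sided for 80%)
Upper bound = x̄ + t* · s/√n = 26.5 + 0.845 · 5.0/√108 = 26.91

We are 80% confident that μ ≤ 26.91.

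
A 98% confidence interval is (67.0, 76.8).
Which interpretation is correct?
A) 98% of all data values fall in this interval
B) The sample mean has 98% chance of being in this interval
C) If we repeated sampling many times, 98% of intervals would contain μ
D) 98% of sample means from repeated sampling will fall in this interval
C

A) Wrong — a CI is about the parameter μ, not individual data values.
B) Wrong — x̄ is observed and sits in the interval by construction.
C) Correct — this is the frequentist long-run coverage interpretation.
D) Wrong — coverage applies to intervals containing μ, not to future x̄ values.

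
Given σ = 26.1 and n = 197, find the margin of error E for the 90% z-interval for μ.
Margin of error = 3.06

Margin of error = z* · σ/√n
= 1.645 · 26.1/√197
= 1.645 · 26.1/14.0357
= 3.06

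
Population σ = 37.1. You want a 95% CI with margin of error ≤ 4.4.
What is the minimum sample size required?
n ≥ 274

For margin E ≤ 4.4:
n ≥ (z* · σ / E)²
n ≥ (1.960 · 37.1 / 4.4)²
n ≥ 273.12

Minimum n = 274 (rounding up)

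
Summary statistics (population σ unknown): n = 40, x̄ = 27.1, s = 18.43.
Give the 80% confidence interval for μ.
(23.30, 30.90)

t-interval (σ unknown):
df = n - 1 = 39
t* = 1.304 for 80% confidence

Margin of error = t* · s/√n = 1.304 · 18.43/√40 = 3.80

CI: (23.30, 30.90)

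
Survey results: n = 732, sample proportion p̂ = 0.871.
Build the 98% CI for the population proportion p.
(0.842, 0.900)

Proportion CI:
SE = √(p̂(1-p̂)/n) = √(0.871 · 0.129 / 732) = 0.01239

z* = 2.326
Margin = z* · SE = 2.326 · 0.01239 = 0.0288

CI: 0.871 ± 0.0288 = (0.842, 0.900)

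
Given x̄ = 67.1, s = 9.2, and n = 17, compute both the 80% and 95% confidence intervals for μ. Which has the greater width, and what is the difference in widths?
95% CI is wider by 3.49

df = 16
80% CI: t* = 1.337, (64.12, 70.08), width = 2 · t* · s/√n = 5.97
95% CI: t* = 2.120, (62.37, 71.83), width = 2 · t* · s/√n = 9.46

The 95% CI is wider by 9.46 - 5.97 = 3.49.
Higher confidence requires a wider interval.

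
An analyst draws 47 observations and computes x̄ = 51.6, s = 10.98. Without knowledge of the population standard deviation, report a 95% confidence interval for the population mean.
(48.38, 54.82)

t-interval (σ unknown):
df = n - 1 = 46
t* = 2.013 for 95% confidence

Margin of error = t* · s/√n = 2.013 · 10.98/√47 = 3.22

CI: (48.38, 54.82)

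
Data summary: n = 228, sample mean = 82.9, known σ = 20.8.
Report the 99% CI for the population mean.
(79.35, 86.45)

z-interval (σ known):
z* = 2.576 for 99% confidence

Margin of error = z* · σ/√n = 2.576 · 20.8/√228 = 3.55

CI: (82.9 - 3.55, 82.9 + 3.55) = (79.35, 86.45)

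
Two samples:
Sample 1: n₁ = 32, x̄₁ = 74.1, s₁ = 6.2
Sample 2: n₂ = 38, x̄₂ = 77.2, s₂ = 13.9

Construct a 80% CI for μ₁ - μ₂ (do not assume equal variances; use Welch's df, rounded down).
(-6.35, 0.15)

Difference: x̄₁ - x̄₂ = -3.10
SE = √(s₁²/n₁ + s₂²/n₂) = √(6.2²/32 + 13.9²/38) = 2.5071
df = 53.02 → 53 (Welch–Satterthwaite, rounded down)
t* = 1.298

CI: -3.10 ± 1.298 · 2.5071 = -3.10 ± 3.25 = (-6.35, 0.15)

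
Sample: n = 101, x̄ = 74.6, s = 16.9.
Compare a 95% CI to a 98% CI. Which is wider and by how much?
98% CI is wider by 1.28

df = 100
95% CI: t* = 1.984, (71.26, 77.94), width = 2 · t* · s/√n = 6.67
98% CI: t* = 2.364, (70.62, 78.58), width = 2 · t* · s/√n = 7.95

The 98% CI is wider by 7.95 - 6.67 = 1.28.
Higher confidence requires a wider interval.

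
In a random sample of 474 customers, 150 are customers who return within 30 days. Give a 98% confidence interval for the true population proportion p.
(0.267, 0.366)

Proportion CI:
p̂ = 150/474 = 0.31646
SE = √(p̂(1-p̂)/n) = √(0.31646 · 0.68354 / 474) = 0.02136

z* = 2.326
Margin = z* · SE = 2.326 · 0.02136 = 0.0497

CI: 0.31646 ± 0.0497 = (0.267, 0.366)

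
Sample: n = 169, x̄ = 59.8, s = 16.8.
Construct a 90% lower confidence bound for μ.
μ ≥ 58.14

Lower bound (one-sided):
t* = 1.287 (one-sided for 90%)
Lower bound = x̄ - t* · s/√n = 59.8 - 1.287 · 16.8/√169 = 58.14

We are 90% confident that μ ≥ 58.14.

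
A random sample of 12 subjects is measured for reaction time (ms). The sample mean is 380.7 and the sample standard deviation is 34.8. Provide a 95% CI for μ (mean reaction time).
(358.59, 402.81)

t-interval (σ unknown):
df = n - 1 = 11
t* = 2.201 for 95% confidence

Margin of error = t* · s/√n = 2.201 · 34.8/√12 = 22.11

CI: (358.59, 402.81)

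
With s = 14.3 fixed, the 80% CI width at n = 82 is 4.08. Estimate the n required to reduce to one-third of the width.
n ≈ 738

CI width ∝ 1/√n
To reduce width by factor 3, need √n to grow by 3 → need 3² = 9 times as many samples.

Current: n = 82, width = 4.08
New: n = 738, width ≈ 1.35

Width reduced by factor of 4.08/1.35 = 3.02.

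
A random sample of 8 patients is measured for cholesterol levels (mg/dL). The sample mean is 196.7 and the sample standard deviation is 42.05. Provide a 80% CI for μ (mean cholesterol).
(175.66, 217.74)

t-interval (σ unknown):
df = n - 1 = 7
t* = 1.415 for 80% confidence

Margin of error = t* · s/√n = 1.415 · 42.05/√8 = 21.04

CI: (175.66, 217.74)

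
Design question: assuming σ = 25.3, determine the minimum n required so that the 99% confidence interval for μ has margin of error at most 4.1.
n ≥ 253

For margin E ≤ 4.1:
n ≥ (z* · σ / E)²
n ≥ (2.576 · 25.3 / 4.1)²
n ≥ 252.68

Minimum n = 253 (rounding up)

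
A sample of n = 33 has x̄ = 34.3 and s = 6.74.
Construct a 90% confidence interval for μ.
(32.31, 36.29)

t-interval (σ unknown):
df = n - 1 = 32
t* = 1.694 for 90% confidence

Margin of error = t* · s/√n = 1.694 · 6.74/√33 = 1.99

CI: (32.31, 36.29)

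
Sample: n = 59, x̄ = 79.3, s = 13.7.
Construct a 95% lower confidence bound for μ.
μ ≥ 76.32

Lower bound (one-sided):
t* = 1.672 (one-sided for 95%)
Lower bound = x̄ - t* · s/√n = 79.3 - 1.672 · 13.7/√59 = 76.32

We are 95% confident that μ ≥ 76.32.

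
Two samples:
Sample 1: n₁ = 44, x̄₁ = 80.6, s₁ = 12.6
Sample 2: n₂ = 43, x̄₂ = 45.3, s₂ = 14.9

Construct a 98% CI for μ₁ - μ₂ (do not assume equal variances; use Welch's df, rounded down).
(28.27, 42.33)

Difference: x̄₁ - x̄₂ = 35.30
SE = √(s₁²/n₁ + s₂²/n₂) = √(12.6²/44 + 14.9²/43) = 2.9616
df = 82.07 → 82 (Welch–Satterthwaite, rounded down)
t* = 2.373

CI: 35.30 ± 2.373 · 2.9616 = 35.30 ± 7.03 = (28.27, 42.33)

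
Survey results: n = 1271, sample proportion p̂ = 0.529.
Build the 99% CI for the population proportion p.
(0.493, 0.565)

Proportion CI:
SE = √(p̂(1-p̂)/n) = √(0.529 · 0.471 / 1271) = 0.01400

z* = 2.576
Margin = z* · SE = 2.576 · 0.01400 = 0.0361

CI: 0.529 ± 0.0361 = (0.493, 0.565)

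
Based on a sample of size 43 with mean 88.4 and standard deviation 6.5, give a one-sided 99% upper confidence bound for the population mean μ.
μ ≤ 90.80

Upper bound (one-sided):
t* = 2.418 (one-sided for 99%)
Upper bound = x̄ + t* · s/√n = 88.4 + 2.418 · 6.5/√43 = 90.80

We are 99% confident that μ ≤ 90.80.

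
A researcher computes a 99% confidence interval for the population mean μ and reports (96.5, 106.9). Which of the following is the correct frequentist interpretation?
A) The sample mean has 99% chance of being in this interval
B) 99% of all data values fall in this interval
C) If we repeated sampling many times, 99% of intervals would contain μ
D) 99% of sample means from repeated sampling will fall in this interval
C

A) Wrong — x̄ is observed and sits in the interval by construction.
B) Wrong — a CI is about the parameter μ, not individual data values.
C) Correct — this is the frequentist long-run coverage interpretation.
D) Wrong — coverage applies to intervals containing μ, not to future x̄ values.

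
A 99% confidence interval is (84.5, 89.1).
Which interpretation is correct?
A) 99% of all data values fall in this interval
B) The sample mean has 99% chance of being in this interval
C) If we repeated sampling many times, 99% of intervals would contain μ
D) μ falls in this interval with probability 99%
C

A) Wrong — a CI is about the parameter μ, not individual data values.
B) Wrong — x̄ is observed and sits in the interval by construction.
C) Correct — this is the frequentist long-run coverage interpretation.
D) Wrong — μ is fixed; the randomness lives in the interval, not in μ.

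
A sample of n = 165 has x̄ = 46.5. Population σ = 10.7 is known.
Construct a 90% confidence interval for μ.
(45.13, 47.87)

z-interval (σ known):
z* = 1.645 for 90% confidence

Margin of error = z* · σ/√n = 1.645 · 10.7/√165 = 1.37

CI: (46.5 - 1.37, 46.5 + 1.37) = (45.13, 47.87)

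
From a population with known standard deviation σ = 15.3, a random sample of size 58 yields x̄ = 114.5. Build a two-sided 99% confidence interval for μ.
(109.32, 119.68)

z-interval (σ known):
z* = 2.576 for 99% confidence

Margin of error = z* · σ/√n = 2.576 · 15.3/√58 = 5.18

CI: (114.5 - 5.18, 114.5 + 5.18) = (109.32, 119.68)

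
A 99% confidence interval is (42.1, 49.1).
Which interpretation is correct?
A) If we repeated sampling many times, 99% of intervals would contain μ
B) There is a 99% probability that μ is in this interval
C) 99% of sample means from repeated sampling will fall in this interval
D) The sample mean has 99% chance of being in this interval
A

A) Correct — this is the frequentist long-run coverage interpretation.
B) Wrong — μ is fixed; the randomness lives in the interval, not in μ.
C) Wrong — coverage applies to intervals containing μ, not to future x̄ values.
D) Wrong — x̄ is observed and sits in the interval by construction.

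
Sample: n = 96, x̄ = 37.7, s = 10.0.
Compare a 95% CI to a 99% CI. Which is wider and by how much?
99% CI is wider by 1.32

df = 95
95% CI: t* = 1.985, (35.67, 39.73), width = 2 · t* · s/√n = 4.05
99% CI: t* = 2.629, (35.02, 40.38), width = 2 · t* · s/√n = 5.37

The 99% CI is wider by 5.37 - 4.05 = 1.32.
Higher confidence requires a wider interval.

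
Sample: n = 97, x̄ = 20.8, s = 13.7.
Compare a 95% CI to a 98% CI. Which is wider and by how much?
98% CI is wider by 1.06

df = 96
95% CI: t* = 1.985, (18.04, 23.56), width = 2 · t* · s/√n = 5.52
98% CI: t* = 2.366, (17.51, 24.09), width = 2 · t* · s/√n = 6.58

The 98% CI is wider by 6.58 - 5.52 = 1.06.
Higher confidence requires a wider interval.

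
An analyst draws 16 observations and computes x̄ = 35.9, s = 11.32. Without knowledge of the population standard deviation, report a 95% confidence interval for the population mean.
(29.87, 41.93)

t-interval (σ unknown):
df = n - 1 = 15
t* = 2.131 for 95% confidence

Margin of error = t* · s/√n = 2.131 · 11.32/√16 = 6.03

CI: (29.87, 41.93)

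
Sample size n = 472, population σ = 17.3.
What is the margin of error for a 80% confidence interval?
Margin of error = 1.02

Margin of error = z* · σ/√n
= 1.282 · 17.3/√472
= 1.282 · 17.3/21.7256
= 1.02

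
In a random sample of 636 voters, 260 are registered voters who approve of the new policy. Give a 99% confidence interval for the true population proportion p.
(0.359, 0.459)

Proportion CI:
p̂ = 260/636 = 0.40881
SE = √(p̂(1-p̂)/n) = √(0.40881 · 0.59119 / 636) = 0.01949

z* = 2.576
Margin = z* · SE = 2.576 · 0.01949 = 0.0502

CI: 0.40881 ± 0.0502 = (0.359, 0.459)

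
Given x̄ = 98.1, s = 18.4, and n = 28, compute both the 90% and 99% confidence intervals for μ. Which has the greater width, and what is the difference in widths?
99% CI is wider by 7.43

df = 27
90% CI: t* = 1.703, (92.18, 104.02), width = 2 · t* · s/√n = 11.84
99% CI: t* = 2.771, (88.46, 107.74), width = 2 · t* · s/√n = 19.27

The 99% CI is wider by 19.27 - 11.84 = 7.43.
Higher confidence requires a wider interval.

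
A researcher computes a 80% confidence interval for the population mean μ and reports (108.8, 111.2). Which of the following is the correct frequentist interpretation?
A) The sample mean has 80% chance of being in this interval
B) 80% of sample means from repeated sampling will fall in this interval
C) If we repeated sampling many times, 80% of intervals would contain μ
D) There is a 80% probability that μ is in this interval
C

A) Wrong — x̄ is observed and sits in the interval by construction.
B) Wrong — coverage applies to intervals containing μ, not to future x̄ values.
C) Correct — this is the frequentist long-run coverage interpretation.
D) Wrong — μ is fixed; the randomness lives in the interval, not in μ.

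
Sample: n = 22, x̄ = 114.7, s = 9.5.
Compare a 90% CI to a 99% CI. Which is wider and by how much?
99% CI is wider by 4.50

df = 21
90% CI: t* = 1.721, (111.21, 118.19), width = 2 · t* · s/√n = 6.97
99% CI: t* = 2.831, (108.97, 120.43), width = 2 · t* · s/√n = 11.47

The 99% CI is wider by 11.47 - 6.97 = 4.50.
Higher confidence requires a wider interval.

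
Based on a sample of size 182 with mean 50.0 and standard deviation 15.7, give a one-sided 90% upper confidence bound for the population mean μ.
μ ≤ 51.50

Upper bound (one-sided):
t* = 1.286 (one-sided for 90%)
Upper bound = x̄ + t* · s/√n = 50.0 + 1.286 · 15.7/√182 = 51.50

We are 90% confident that μ ≤ 51.50.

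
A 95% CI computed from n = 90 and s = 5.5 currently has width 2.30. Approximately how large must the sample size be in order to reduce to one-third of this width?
n ≈ 810

CI width ∝ 1/√n
To reduce width by factor 3, need √n to grow by 3 → need 3² = 9 times as many samples.

Current: n = 90, width = 2.30
New: n = 810, width ≈ 0.76

Width reduced by factor of 2.30/0.76 = 3.03.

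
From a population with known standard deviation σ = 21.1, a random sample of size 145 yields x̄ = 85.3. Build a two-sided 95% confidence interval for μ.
(81.87, 88.73)

z-interval (σ known):
z* = 1.960 for 95% confidence

Margin of error = z* · σ/√n = 1.960 · 21.1/√145 = 3.43

CI: (85.3 - 3.43, 85.3 + 3.43) = (81.87, 88.73)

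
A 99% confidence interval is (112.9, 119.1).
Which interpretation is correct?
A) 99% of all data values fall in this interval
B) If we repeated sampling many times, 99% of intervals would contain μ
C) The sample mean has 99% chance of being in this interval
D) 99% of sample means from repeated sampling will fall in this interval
B

A) Wrong — a CI is about the parameter μ, not individual data values.
B) Correct — this is the frequentist long-run coverage interpretation.
C) Wrong — x̄ is observed and sits in the interval by construction.
D) Wrong — coverage applies to intervals containing μ, not to future x̄ values.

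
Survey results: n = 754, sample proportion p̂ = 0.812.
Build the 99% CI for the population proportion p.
(0.775, 0.849)

Proportion CI:
SE = √(p̂(1-p̂)/n) = √(0.812 · 0.188 / 754) = 0.01423

z* = 2.576
Margin = z* · SE = 2.576 · 0.01423 = 0.0367

CI: 0.812 ± 0.0367 = (0.775, 0.849)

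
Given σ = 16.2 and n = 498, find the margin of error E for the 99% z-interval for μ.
Margin of error = 1.87

Margin of error = z* · σ/√n
= 2.576 · 16.2/√498
= 2.576 · 16.2/22.3159
= 1.87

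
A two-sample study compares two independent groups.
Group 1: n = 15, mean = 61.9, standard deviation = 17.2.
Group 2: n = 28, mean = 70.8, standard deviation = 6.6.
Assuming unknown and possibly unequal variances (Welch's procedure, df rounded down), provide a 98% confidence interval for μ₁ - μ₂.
(-20.81, 3.01)

Difference: x̄₁ - x̄₂ = -8.90
SE = √(s₁²/n₁ + s₂²/n₂) = √(17.2²/15 + 6.6²/28) = 4.6128
df = 16.24 → 16 (Welch–Satterthwaite, rounded down)
t* = 2.583

CI: -8.90 ± 2.583 · 4.6128 = -8.90 ± 11.91 = (-20.81, 3.01)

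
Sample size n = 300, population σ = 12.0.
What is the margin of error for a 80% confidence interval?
Margin of error = 0.89

Margin of error = z* · σ/√n
= 1.282 · 12.0/√300
= 1.282 · 12.0/17.3205
= 0.89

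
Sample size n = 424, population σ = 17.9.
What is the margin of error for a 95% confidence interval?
Margin of error = 1.70

Margin of error = z* · σ/√n
= 1.960 · 17.9/√424
= 1.960 · 17.9/20.5913
= 1.70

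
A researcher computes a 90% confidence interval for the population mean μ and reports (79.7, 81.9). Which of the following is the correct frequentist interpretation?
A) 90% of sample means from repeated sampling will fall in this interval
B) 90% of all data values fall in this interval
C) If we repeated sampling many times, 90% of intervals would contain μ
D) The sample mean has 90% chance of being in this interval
C

A) Wrong — coverage applies to intervals containing μ, not to future x̄ values.
B) Wrong — a CI is about the parameter μ, not individual data values.
C) Correct — this is the frequentist long-run coverage interpretation.
D) Wrong — x̄ is observed and sits in the interval by construction.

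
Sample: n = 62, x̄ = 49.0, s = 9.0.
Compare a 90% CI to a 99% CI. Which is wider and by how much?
99% CI is wider by 2.26

df = 61
90% CI: t* = 1.670, (47.09, 50.91), width = 2 · t* · s/√n = 3.82
99% CI: t* = 2.659, (45.96, 52.04), width = 2 · t* · s/√n = 6.08

The 99% CI is wider by 6.08 - 3.82 = 2.26.
Higher confidence requires a wider interval.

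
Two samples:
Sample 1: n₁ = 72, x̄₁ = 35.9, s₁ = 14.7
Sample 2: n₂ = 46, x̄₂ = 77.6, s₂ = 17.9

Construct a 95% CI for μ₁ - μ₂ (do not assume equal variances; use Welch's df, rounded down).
(-47.98, -35.42)

Difference: x̄₁ - x̄₂ = -41.70
SE = √(s₁²/n₁ + s₂²/n₂) = √(14.7²/72 + 17.9²/46) = 3.1570
df = 82.43 → 82 (Welch–Satterthwaite, rounded down)
t* = 1.989

CI: -41.70 ± 1.989 · 3.1570 = -41.70 ± 6.28 = (-47.98, -35.42)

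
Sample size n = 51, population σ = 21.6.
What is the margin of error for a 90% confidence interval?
Margin of error = 4.98

Margin of error = z* · σ/√n
= 1.645 · 21.6/√51
= 1.645 · 21.6/7.1414
= 4.98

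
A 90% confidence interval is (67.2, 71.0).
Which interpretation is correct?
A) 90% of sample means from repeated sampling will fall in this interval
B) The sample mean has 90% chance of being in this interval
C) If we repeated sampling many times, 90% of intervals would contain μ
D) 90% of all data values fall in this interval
C

A) Wrong — coverage applies to intervals containing μ, not to future x̄ values.
B) Wrong — x̄ is observed and sits in the interval by construction.
C) Correct — this is the frequentist long-run coverage interpretation.
D) Wrong — a CI is about the parameter μ, not individual data values.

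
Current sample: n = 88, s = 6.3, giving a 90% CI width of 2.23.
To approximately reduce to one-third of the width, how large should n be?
n ≈ 792

CI width ∝ 1/√n
To reduce width by factor 3, need √n to grow by 3 → need 3² = 9 times as many samples.

Current: n = 88, width = 2.23
New: n = 792, width ≈ 0.74

Width reduced by factor of 2.23/0.74 = 3.01.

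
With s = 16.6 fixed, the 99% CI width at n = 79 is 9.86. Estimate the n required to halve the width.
n ≈ 316

CI width ∝ 1/√n
To reduce width by factor 2, need √n to grow by 2 → need 2² = 4 times as many samples.

Current: n = 79, width = 9.86
New: n = 316, width ≈ 4.84

Width reduced by factor of 9.86/4.84 = 2.04.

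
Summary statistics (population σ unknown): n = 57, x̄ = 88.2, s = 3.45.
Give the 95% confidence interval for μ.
(87.28, 89.12)

t-interval (σ unknown):
df = n - 1 = 56
t* = 2.003 for 95% confidence

Margin of error = t* · s/√n = 2.003 · 3.45/√57 = 0.92

CI: (87.28, 89.12)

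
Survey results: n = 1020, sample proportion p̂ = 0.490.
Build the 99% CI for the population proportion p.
(0.450, 0.530)

Proportion CI:
SE = √(p̂(1-p̂)/n) = √(0.490 · 0.510 / 1020) = 0.01565

z* = 2.576
Margin = z* · SE = 2.576 · 0.01565 = 0.0403

CI: 0.490 ± 0.0403 = (0.450, 0.530)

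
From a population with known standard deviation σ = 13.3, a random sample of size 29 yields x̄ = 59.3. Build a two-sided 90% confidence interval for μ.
(55.24, 63.36)

z-interval (σ known):
z* = 1.645 for 90% confidence

Margin of error = z* · σ/√n = 1.645 · 13.3/√29 = 4.06

CI: (59.3 - 4.06, 59.3 + 4.06) = (55.24, 63.36)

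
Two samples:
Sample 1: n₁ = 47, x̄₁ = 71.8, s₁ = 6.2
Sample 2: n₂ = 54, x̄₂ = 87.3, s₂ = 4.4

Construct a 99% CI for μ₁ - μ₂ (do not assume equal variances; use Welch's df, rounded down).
(-18.36, -12.64)

Difference: x̄₁ - x̄₂ = -15.50
SE = √(s₁²/n₁ + s₂²/n₂) = √(6.2²/47 + 4.4²/54) = 1.0846
df = 81.56 → 81 (Welch–Satterthwaite, rounded down)
t* = 2.638

CI: -15.50 ± 2.638 · 1.0846 = -15.50 ± 2.86 = (-18.36, -12.64)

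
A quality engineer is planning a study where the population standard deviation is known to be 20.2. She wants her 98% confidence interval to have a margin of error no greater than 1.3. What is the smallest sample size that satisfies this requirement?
n ≥ 1307

For margin E ≤ 1.3:
n ≥ (z* · σ / E)²
n ≥ (2.326 · 20.2 / 1.3)²
n ≥ 1306.28

Minimum n = 1307 (rounding up)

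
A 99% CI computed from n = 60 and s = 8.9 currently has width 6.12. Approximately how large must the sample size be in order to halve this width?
n ≈ 240

CI width ∝ 1/√n
To reduce width by factor 2, need √n to grow by 2 → need 2² = 4 times as many samples.

Current: n = 60, width = 6.12
New: n = 240, width ≈ 2.98

Width reduced by factor of 6.12/2.98 = 2.05.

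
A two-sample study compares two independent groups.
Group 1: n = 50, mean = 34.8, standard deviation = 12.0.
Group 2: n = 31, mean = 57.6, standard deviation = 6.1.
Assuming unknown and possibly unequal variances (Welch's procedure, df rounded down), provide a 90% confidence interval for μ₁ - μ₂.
(-26.16, -19.44)

Difference: x̄₁ - x̄₂ = -22.80
SE = √(s₁²/n₁ + s₂²/n₂) = √(12.0²/50 + 6.1²/31) = 2.0200
df = 76.62 → 76 (Welch–Satterthwaite, rounded down)
t* = 1.665

CI: -22.80 ± 1.665 · 2.0200 = -22.80 ± 3.36 = (-26.16, -19.44)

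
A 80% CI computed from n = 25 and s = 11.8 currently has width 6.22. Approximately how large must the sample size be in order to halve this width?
n ≈ 100

CI width ∝ 1/√n
To reduce width by factor 2, need √n to grow by 2 → need 2² = 4 times as many samples.

Current: n = 25, width = 6.22
New: n = 100, width ≈ 3.04

Width reduced by factor of 6.22/3.04 = 2.05.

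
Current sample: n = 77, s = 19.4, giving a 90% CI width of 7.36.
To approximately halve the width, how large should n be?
n ≈ 308

CI width ∝ 1/√n
To reduce width by factor 2, need √n to grow by 2 → need 2² = 4 times as many samples.

Current: n = 77, width = 7.36
New: n = 308, width ≈ 3.65

Width reduced by factor of 7.36/3.65 = 2.02.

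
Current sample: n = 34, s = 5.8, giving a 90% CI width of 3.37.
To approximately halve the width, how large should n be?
n ≈ 136

CI width ∝ 1/√n
To reduce width by factor 2, need √n to grow by 2 → need 2² = 4 times as many samples.

Current: n = 34, width = 3.37
New: n = 136, width ≈ 1.65

Width reduced by factor of 3.37/1.65 = 2.04.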